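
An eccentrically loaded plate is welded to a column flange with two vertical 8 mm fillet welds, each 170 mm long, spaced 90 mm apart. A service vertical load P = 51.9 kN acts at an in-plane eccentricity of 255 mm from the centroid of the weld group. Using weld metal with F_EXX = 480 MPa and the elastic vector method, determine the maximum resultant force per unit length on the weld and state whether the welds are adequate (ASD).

f_max ≈ 926 N/mm; NOT adequate

Total weld length L_w = 340 mm. Treat welds as unit-width lines.
Polar moment about centroid: J = 2[d³/12 + d(b/2)²] = 2[170³/12 + 170×45²] = 1507000 mm³.
Direct shear f_v = P/L_w = 51.9×10³ / 340 = 152.6 N/mm (vertical).
Torsion M = P·e = 51.9×10³ × 255 = 13234000 N·mm.
Critical point at (x, y) = (45, 85) from centroid. f_tx = M·y/J = 746.3 N/mm; f_ty = M·x/J = 395.1 N/mm.
Resultant f_max = √[f_tx² + (f_v + f_ty)²] = √[746.3² + (152.6 + 395.1)²] = 925.7 N/mm.
Capacity per unit length: r_n/Ω = (1/2.0) × 0.6 × 480 × (0.707 × 8) = 814.5 N/mm.
925.7 > 814.5 → NOT adequate.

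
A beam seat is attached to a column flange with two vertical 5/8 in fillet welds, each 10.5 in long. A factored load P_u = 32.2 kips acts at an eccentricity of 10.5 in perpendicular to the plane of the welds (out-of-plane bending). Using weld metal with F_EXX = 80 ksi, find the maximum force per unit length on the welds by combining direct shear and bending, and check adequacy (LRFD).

L_w = 2 × 10.5 = 21 in; section modulus (unit throat) S = 2 × L²/6 = 36.75 in².
Direct shear f_v = P/L_w = 32.2/21 = 1.533 kip/in.
Moment M = P × e = 32.2 × 10.5 = 338.1 kip·in; bending f_b = M/S = 9.2 kip/in.
f_max = √(f_v² + f_b²) = √(1.533² + 9.2²) = 9.327 kip/in.
φr_n = 0.75 × 0.6 × 80 × (0.707 × 0.625) = 15.91 kip/in → adequate.

f_max ≈ 9.33 kip/in; adequate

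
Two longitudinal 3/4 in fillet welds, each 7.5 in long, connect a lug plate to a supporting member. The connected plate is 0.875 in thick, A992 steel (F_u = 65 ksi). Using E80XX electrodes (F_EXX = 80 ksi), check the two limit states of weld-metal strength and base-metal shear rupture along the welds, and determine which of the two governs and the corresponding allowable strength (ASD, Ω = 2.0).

t_e = 0.707 × 0.75 = 0.5302 in; L = 15 in.
Weld metal: R_n/Ω = (1/2.0) × 0.6 × 80 × 0.5302 × 15 = 190.9 kips.
Base metal (shear rupture): R_n/Ω = (1/2.0) × 0.6 × 65 × 0.875 × 15 = 255.9 kips.
Governing: weld metal.

R_n/Ω ≈ 191 kips (weld metal governs)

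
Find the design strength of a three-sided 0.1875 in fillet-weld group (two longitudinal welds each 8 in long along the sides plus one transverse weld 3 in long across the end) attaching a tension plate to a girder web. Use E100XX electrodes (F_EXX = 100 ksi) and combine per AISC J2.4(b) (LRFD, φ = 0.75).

φR_n ≈ 113 kip

t_e = 0.707 × 0.1875 = 0.1326 in.
R_nwl = 0.6 × 100 × 0.1326 × 16 = 127.3 kip (longitudinal, 2 welds).
R_nwt = 0.6 × 100 × 0.1326 × 3 = 23.86 kip (transverse, base value).
(i) R_nwl + R_nwt = 151.1 kip; (ii) 0.85 R_nwl + 1.5 R_nwt = 144 kip.
R_n = max = 151.1 kip [governs: (i)]; φR_n = 113.3 kip.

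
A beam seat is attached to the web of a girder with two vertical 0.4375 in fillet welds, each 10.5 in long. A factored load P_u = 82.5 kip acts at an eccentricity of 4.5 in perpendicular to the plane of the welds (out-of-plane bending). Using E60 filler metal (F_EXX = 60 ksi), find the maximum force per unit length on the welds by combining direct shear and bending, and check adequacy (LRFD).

L_w = 2 × 10.5 = 21 in; section modulus (unit throat) S = 2 × L²/6 = 36.75 in².
Direct shear f_v = P/L_w = 82.5/21 = 3.929 kip/in.
Moment M = P × e = 82.5 × 4.5 = 371.25 kip·in; bending f_b = M/S = 10.1 kip/in.
f_max = √(f_v² + f_b²) = √(3.929² + 10.1²) = 10.84 kip/in.
φr_n = 0.75 × 0.6 × 60 × (0.707 × 0.4375) = 8.351 kip/in → NOT adequate.

f_max ≈ 10.8 kip/in; NOT adequate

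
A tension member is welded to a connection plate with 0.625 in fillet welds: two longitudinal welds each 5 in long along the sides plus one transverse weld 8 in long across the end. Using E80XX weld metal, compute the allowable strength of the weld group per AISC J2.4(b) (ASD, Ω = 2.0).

R_n/Ω ≈ 217 kips

E80XX → F_EXX = 80 ksi.
t_e = 0.707 × 0.625 = 0.4419 in.
R_nwl = 0.6 × 80 × 0.4419 × 10 = 212.1 kips (longitudinal, 2 welds).
R_nwt = 0.6 × 80 × 0.4419 × 8 = 169.7 kips (transverse, base value).
(i) R_nwl + R_nwt = 381.8 kips; (ii) 0.85 R_nwl + 1.5 R_nwt = 434.8 kips.
R_n = max = 434.8 kips [governs: (ii)]; R_n/Ω = 217.4 kips.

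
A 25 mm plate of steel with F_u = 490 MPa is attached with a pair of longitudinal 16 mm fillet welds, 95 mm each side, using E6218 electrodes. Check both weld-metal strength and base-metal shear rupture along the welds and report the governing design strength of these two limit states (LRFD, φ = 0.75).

E62XX → F_EXX = 620 MPa.
t_e = 0.707 × 16 = 11.31 mm; L = 190 mm.
Weld metal: φR_n = 0.75 × 0.6 × 620 × 11.31 × 190 × 10⁻³ = 599.6 kN.
Base metal (shear rupture): φR_n = 0.75 × 0.6 × 490 × 25 × 190 × 10⁻³ = 1047 kN.
Governing: weld metal.

φR_n ≈ 600 kN (weld metal governs)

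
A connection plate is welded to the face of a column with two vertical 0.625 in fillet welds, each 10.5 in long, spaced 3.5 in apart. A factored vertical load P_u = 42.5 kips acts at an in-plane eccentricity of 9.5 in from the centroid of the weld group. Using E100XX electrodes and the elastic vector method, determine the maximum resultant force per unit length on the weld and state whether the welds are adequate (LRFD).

E100XX → F_EXX = 100 ksi.
Total weld length L_w = 21 in. Treat welds as unit-width lines.
Polar moment about centroid: J = 2[d³/12 + d(b/2)²] = 2[10.5³/12 + 10.5×1.75²] = 257.2 in³.
Direct shear f_v = P/L_w = 42.5 / 21 = 2.024 kip/in (vertical).
Torsion M = P·e = 42.5 × 9.5 = 403.75 kip·in.
Critical point at (x, y) = (1.75, 5.25) from centroid. f_tx = M·y/J = 8.24 kip/in; f_ty = M·x/J = 2.747 kip/in.
Resultant f_max = √[f_tx² + (f_v + f_ty)²] = √[8.24² + (2.024 + 2.747)²] = 9.521 kip/in.
Capacity per unit length: φr_n = 0.75 × 0.6 × 100 × (0.707 × 0.625) = 19.88 kip/in.
9.521 ≤ 19.88 → adequate.

f_max ≈ 9.52 kip/in; adequate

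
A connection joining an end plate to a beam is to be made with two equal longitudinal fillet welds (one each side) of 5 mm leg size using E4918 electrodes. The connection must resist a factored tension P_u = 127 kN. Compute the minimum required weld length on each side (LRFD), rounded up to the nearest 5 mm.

E49XX → F_EXX = 490 MPa.
Throat t_e = 0.707 × 5 = 3.535 mm.
φr_n = 0.75 × 0.6 × 490 × 3.535 × 10⁻³ = 0.7795 kN/mm.
L_req = P_u / φr_n = 127 / 0.7795 = 162.9 mm total.
Per side: 162.9 / 2 = 81.47 mm.
Round up → use L = 85 mm on each side.

L = 85 mm on each side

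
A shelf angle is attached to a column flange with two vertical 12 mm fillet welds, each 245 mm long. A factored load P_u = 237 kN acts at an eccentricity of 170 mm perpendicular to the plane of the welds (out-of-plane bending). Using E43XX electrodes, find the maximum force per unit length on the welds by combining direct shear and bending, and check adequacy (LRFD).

E43XX → F_EXX = 430 MPa.
L_w = 2 × 245 = 490 mm; section modulus (unit throat) S = 2 × L²/6 = 20010 mm².
Direct shear f_v = P/L_w = 237×10³/490 = 483.7 N/mm.
Moment M = P × e = 237×10³ × 170 = 40290000 N·mm; bending f_b = M/S = 2014 N/mm.
f_max = √(f_v² + f_b²) = √(483.7² + 2014²) = 2071 N/mm.
φr_n = 0.75 × 0.6 × 430 × (0.707 × 12) = 1642 N/mm → NOT adequate.

f_max ≈ 2070 N/mm; NOT adequate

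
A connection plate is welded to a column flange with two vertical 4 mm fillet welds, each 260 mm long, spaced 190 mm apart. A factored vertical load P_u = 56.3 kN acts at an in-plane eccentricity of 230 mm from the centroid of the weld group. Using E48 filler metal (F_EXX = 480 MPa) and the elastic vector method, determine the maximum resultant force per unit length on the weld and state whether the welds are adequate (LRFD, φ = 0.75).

f_max ≈ 349 N/mm; adequate

Total weld length L_w = 520 mm. Treat welds as unit-width lines.
Polar moment about centroid: J = 2[d³/12 + d(b/2)²] = 2[260³/12 + 260×95²] = 7622000 mm³.
Direct shear f_v = P/L_w = 56.3×10³ / 520 = 108.3 N/mm (vertical).
Torsion M = P·e = 56.3×10³ × 230 = 12949000 N·mm.
Critical point at (x, y) = (95, 130) from centroid. f_tx = M·y/J = 220.8 N/mm; f_ty = M·x/J = 161.4 N/mm.
Resultant f_max = √[f_tx² + (f_v + f_ty)²] = √[220.8² + (108.3 + 161.4)²] = 348.6 N/mm.
Capacity per unit length: φr_n = 0.75 × 0.6 × 480 × (0.707 × 4) = 610.8 N/mm.
348.6 ≤ 610.8 → adequate.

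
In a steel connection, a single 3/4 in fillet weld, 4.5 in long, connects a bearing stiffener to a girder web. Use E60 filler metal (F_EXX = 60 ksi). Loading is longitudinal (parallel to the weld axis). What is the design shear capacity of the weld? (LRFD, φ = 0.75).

φR_n ≈ 64.4 kip

Effective throat t_e = 0.707 × 0.75 = 0.5302 in.
Total length L = 4.5 in; A_we = 0.5302 × 4.5 = 2.386 in².
F_nw = 0.6 F_EXX = 0.6 × 60 = 36 ksi.
φR_n = 0.75 × 36 × 2.386 = 64.43 kip.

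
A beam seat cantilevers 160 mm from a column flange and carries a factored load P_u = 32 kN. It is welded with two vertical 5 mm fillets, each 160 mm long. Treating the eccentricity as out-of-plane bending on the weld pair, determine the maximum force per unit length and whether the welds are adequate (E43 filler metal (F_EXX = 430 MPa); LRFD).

f_max ≈ 608 N/mm; adequate

L_w = 2 × 160 = 320 mm; section modulus (unit throat) S = 2 × L²/6 = 8533 mm².
Direct shear f_v = P/L_w = 32×10³/320 = 100 N/mm.
Moment M = P × e = 32×10³ × 160 = 5120000 N·mm; bending f_b = M/S = 600 N/mm.
f_max = √(f_v² + f_b²) = √(100² + 600²) = 608.3 N/mm.
φr_n = 0.75 × 0.6 × 430 × (0.707 × 5) = 684 N/mm → adequate.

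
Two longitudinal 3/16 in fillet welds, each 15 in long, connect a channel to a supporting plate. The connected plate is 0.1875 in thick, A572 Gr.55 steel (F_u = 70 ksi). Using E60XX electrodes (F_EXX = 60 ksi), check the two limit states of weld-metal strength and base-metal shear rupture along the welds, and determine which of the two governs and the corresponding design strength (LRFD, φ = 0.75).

t_e = 0.707 × 0.1875 = 0.1326 in; L = 30 in.
Weld metal: φR_n = 0.75 × 0.6 × 60 × 0.1326 × 30 = 107.4 kips.
Base metal (shear rupture): φR_n = 0.75 × 0.6 × 70 × 0.1875 × 30 = 177.2 kips.
Governing: weld metal.

φR_n ≈ 107 kips (weld metal governs)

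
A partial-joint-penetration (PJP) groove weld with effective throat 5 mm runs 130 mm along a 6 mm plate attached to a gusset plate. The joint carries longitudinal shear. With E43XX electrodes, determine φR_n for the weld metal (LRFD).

E43XX → F_EXX = 430 MPa.
Effective throat (given) t_e = 5 mm.
A_we = 5 × 130 = 650 mm².
F_nw = 0.6 F_EXX = 258 MPa.
φR_n = 0.75 × 258 × 650 × 10⁻³ = 125.8 kN.

φR_n ≈ 126 kN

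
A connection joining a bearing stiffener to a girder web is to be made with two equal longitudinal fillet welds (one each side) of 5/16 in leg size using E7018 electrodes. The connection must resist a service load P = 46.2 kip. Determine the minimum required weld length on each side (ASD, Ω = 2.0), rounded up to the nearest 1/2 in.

L = 5 in on each side

E70XX → F_EXX = 70 ksi.
Throat t_e = 0.707 × 0.3125 = 0.2209 in.
r_n/Ω = (0.6 × 70 × 0.2209) / 2.0 = 4.64 kip/in.
L_req = P / (r_n/Ω) = 46.2 / 4.64 = 9.958 in total.
Per side: 9.958 / 2 = 4.979 in.
Round up → use L = 5 in on each side.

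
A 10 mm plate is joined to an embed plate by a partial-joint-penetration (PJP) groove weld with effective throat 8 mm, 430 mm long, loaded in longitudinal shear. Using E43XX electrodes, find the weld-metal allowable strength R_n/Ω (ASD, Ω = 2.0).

E43XX → F_EXX = 430 MPa.
Effective throat (given) t_e = 8 mm.
A_we = 8 × 430 = 3440 mm².
F_nw = 0.6 F_EXX = 258 MPa.
R_n/Ω = (258 × 3440) / 2.0 × 10⁻³ = 443.8 kN.

R_n/Ω ≈ 444 kN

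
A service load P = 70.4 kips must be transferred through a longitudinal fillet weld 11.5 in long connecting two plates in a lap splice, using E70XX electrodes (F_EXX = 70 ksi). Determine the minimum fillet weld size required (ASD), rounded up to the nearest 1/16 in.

w = 7/16 in

Total weld length L = 11.5 in.
Required throat t_e = P × Ω / (0.6 F_EXX × L) = 70.4 × 2.0 / (0.6 × 70 × 11.5) = 0.2915 in.
Required leg w = t_e / 0.707 = 0.4123 in → use 7/16 in.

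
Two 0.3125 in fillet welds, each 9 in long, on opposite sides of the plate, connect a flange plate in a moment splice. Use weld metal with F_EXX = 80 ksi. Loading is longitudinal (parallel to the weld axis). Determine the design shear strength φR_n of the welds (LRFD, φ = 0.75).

φR_n ≈ 143 kips

Effective throat t_e = 0.707 × 0.3125 = 0.2209 in.
Total length L = 18 in; A_we = 0.2209 × 18 = 3.977 in².
F_nw = 0.6 F_EXX = 0.6 × 80 = 48 ksi.
φR_n = 0.75 × 48 × 3.977 = 143.2 kips.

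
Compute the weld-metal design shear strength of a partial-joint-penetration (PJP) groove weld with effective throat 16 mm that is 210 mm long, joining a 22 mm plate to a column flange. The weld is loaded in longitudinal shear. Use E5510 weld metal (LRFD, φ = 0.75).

φR_n ≈ 832 kN

E55XX → F_EXX = 550 MPa.
Effective throat (given) t_e = 16 mm.
A_we = 16 × 210 = 3360 mm².
F_nw = 0.6 F_EXX = 330 MPa.
φR_n = 0.75 × 330 × 3360 × 10⁻³ = 831.6 kN.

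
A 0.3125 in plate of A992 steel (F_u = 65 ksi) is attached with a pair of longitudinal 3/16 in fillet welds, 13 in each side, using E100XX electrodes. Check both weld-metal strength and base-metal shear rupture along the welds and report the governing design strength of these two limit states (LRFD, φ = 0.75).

E100XX → F_EXX = 100 ksi.
t_e = 0.707 × 0.1875 = 0.1326 in; L = 26 in.
Weld metal: φR_n = 0.75 × 0.6 × 100 × 0.1326 × 26 = 155.1 kips.
Base metal (shear rupture): φR_n = 0.75 × 0.6 × 65 × 0.3125 × 26 = 237.7 kips.
Governing: weld metal.

φR_n ≈ 155 kips (weld metal governs)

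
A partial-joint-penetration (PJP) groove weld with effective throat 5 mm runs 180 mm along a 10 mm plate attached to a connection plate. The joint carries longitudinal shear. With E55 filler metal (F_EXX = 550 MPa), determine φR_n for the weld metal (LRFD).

φR_n ≈ 223 kN

Effective throat (given) t_e = 5 mm.
A_we = 5 × 180 = 900 mm².
F_nw = 0.6 F_EXX = 330 MPa.
φR_n = 0.75 × 330 × 900 × 10⁻³ = 222.8 kN.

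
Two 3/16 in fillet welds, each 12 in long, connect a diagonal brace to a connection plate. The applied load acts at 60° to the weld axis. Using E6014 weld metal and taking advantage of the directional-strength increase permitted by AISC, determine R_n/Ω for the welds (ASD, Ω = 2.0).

E60XX → F_EXX = 60 ksi.
t_e = 0.707 × 0.1875 = 0.1326 in; A_we = 0.1326 × 24 = 3.181 in².
Directional factor: 1.0 + 0.5 sin^1.5(60°) = 1.403.
F_nw = 0.6 × 60 × 1.403 = 50.51 ksi.
R_n/Ω = (50.51 × 3.181) / 2.0 = 80.34 kip.

R_n/Ω ≈ 80.3 kip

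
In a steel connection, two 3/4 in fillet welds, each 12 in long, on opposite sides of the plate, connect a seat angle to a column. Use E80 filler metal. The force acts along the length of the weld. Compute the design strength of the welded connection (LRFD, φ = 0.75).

E80XX → F_EXX = 80 ksi.
Effective throat t_e = 0.707 × 0.75 = 0.5302 in.
Total length L = 24 in; A_we = 0.5302 × 24 = 12.73 in².
F_nw = 0.6 F_EXX = 0.6 × 80 = 48 ksi.
φR_n = 0.75 × 48 × 12.73 = 458.1 kips.

φR_n ≈ 458 kips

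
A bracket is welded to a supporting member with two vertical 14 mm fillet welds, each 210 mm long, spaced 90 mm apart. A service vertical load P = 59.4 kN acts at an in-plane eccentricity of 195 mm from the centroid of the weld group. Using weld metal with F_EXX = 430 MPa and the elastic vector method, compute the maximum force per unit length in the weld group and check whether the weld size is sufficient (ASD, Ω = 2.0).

Total weld length L_w = 420 mm. Treat welds as unit-width lines.
Polar moment about centroid: J = 2[d³/12 + d(b/2)²] = 2[210³/12 + 210×45²] = 2394000 mm³.
Direct shear f_v = P/L_w = 59.4×10³ / 420 = 141.4 N/mm (vertical).
Torsion M = P·e = 59.4×10³ × 195 = 11583000 N·mm.
Critical point at (x, y) = (45, 105) from centroid. f_tx = M·y/J = 508 N/mm; f_ty = M·x/J = 217.7 N/mm.
Resultant f_max = √[f_tx² + (f_v + f_ty)²] = √[508² + (141.4 + 217.7)²] = 622.2 N/mm.
Capacity per unit length: r_n/Ω = (1/2.0) × 0.6 × 430 × (0.707 × 14) = 1277 N/mm.
622.2 ≤ 1277 → adequate.

f_max ≈ 622 N/mm; adequate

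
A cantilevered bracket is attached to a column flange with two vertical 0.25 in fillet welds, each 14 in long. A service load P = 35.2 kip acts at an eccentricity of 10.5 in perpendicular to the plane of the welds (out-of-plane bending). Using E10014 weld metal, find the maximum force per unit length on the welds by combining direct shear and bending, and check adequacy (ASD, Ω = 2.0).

f_max ≈ 5.8 kip/in; NOT adequate

E100XX → F_EXX = 100 ksi.
L_w = 2 × 14 = 28 in; section modulus (unit throat) S = 2 × L²/6 = 65.33 in².
Direct shear f_v = P/L_w = 35.2/28 = 1.257 kip/in.
Moment M = P × e = 35.2 × 10.5 = 369.6 kip·in; bending f_b = M/S = 5.657 kip/in.
f_max = √(f_v² + f_b²) = √(1.257² + 5.657²) = 5.795 kip/in.
r_n/Ω = (1/2.0) × 0.6 × 100 × (0.707 × 0.25) = 5.302 kip/in → NOT adequate.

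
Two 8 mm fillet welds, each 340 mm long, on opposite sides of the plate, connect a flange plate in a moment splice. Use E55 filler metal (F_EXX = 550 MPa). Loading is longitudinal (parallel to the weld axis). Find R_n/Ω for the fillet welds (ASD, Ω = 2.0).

R_n/Ω ≈ 635 kN

Effective throat t_e = 0.707 × 8 = 5.656 mm.
Total length L = 680 mm; A_we = 5.656 × 680 = 3846 mm².
F_nw = 0.6 F_EXX = 0.6 × 550 = 330 MPa.
R_n = 330 × 3846 × 10⁻³ = 1269 kN; R_n/Ω = 1269/2.0 = 634.6 kN.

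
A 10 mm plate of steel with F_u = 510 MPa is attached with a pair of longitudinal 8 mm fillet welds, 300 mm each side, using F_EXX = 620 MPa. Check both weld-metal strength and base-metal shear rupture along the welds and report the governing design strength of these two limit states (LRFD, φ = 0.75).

φR_n ≈ 947 kN (weld metal governs)

t_e = 0.707 × 8 = 5.656 mm; L = 600 mm.
Weld metal: φR_n = 0.75 × 0.6 × 620 × 5.656 × 600 × 10⁻³ = 946.8 kN.
Base metal (shear rupture): φR_n = 0.75 × 0.6 × 510 × 10 × 600 × 10⁻³ = 1377 kN.
Governing: weld metal.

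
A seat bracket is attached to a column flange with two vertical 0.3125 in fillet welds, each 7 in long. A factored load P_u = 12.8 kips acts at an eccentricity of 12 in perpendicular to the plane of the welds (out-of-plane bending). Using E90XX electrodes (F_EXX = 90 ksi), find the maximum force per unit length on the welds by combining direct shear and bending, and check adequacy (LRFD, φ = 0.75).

L_w = 2 × 7 = 14 in; section modulus (unit throat) S = 2 × L²/6 = 16.33 in².
Direct shear f_v = P/L_w = 12.8/14 = 0.9143 kip/in.
Moment M = P × e = 12.8 × 12 = 153.6 kip·in; bending f_b = M/S = 9.404 kip/in.
f_max = √(f_v² + f_b²) = √(0.9143² + 9.404²) = 9.448 kip/in.
φr_n = 0.75 × 0.6 × 90 × (0.707 × 0.3125) = 8.948 kip/in → NOT adequate.

f_max ≈ 9.45 kip/in; NOT adequate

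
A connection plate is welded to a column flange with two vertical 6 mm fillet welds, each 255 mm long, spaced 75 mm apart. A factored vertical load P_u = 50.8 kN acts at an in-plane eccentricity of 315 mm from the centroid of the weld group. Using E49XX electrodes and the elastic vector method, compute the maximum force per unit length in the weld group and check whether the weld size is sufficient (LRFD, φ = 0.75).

E49XX → F_EXX = 490 MPa.
Total weld length L_w = 510 mm. Treat welds as unit-width lines.
Polar moment about centroid: J = 2[d³/12 + d(b/2)²] = 2[255³/12 + 255×37.5²] = 3481000 mm³.
Direct shear f_v = P/L_w = 50.8×10³ / 510 = 99.61 N/mm (vertical).
Torsion M = P·e = 50.8×10³ × 315 = 16002000 N·mm.
Critical point at (x, y) = (37.5, 127.5) from centroid. f_tx = M·y/J = 586.2 N/mm; f_ty = M·x/J = 172.4 N/mm.
Resultant f_max = √[f_tx² + (f_v + f_ty)²] = √[586.2² + (99.61 + 172.4)²] = 646.2 N/mm.
Capacity per unit length: φr_n = 0.75 × 0.6 × 490 × (0.707 × 6) = 935.4 N/mm.
646.2 ≤ 935.4 → adequate.

f_max ≈ 646 N/mm; adequate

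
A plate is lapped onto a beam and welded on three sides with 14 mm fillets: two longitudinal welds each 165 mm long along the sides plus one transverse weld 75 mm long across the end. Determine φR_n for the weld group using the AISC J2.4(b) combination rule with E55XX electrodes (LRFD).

E55XX → F_EXX = 550 MPa.
t_e = 0.707 × 14 = 9.898 mm.
R_nwl = 0.6 × 550 × 9.898 × 330 × 10⁻³ = 1078 kN (longitudinal, 2 welds).
R_nwt = 0.6 × 550 × 9.898 × 75 × 10⁻³ = 245 kN (transverse, base value).
(i) R_nwl + R_nwt = 1323 kN; (ii) 0.85 R_nwl + 1.5 R_nwt = 1284 kN.
R_n = max = 1323 kN [governs: (i)]; φR_n = 992.2 kN.

φR_n ≈ 992 kN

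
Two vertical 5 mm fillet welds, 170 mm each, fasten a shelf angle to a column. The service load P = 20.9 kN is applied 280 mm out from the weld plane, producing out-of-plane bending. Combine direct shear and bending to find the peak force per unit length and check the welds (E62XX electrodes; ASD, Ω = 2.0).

f_max ≈ 611 N/mm; adequate

E62XX → F_EXX = 620 MPa.
L_w = 2 × 170 = 340 mm; section modulus (unit throat) S = 2 × L²/6 = 9633 mm².
Direct shear f_v = P/L_w = 20.9×10³/340 = 61.47 N/mm.
Moment M = P × e = 20.9×10³ × 280 = 5852000 N·mm; bending f_b = M/S = 607.5 N/mm.
f_max = √(f_v² + f_b²) = √(61.47² + 607.5²) = 610.6 N/mm.
r_n/Ω = (1/2.0) × 0.6 × 620 × (0.707 × 5) = 657.5 N/mm → adequate.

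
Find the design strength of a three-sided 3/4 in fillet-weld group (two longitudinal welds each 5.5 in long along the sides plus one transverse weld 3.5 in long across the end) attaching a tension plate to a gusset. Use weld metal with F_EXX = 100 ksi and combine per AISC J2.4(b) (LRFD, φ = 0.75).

φR_n ≈ 348 kip

t_e = 0.707 × 0.75 = 0.5302 in.
R_nwl = 0.6 × 100 × 0.5302 × 11 = 350 kip (longitudinal, 2 welds).
R_nwt = 0.6 × 100 × 0.5302 × 3.5 = 111.4 kip (transverse, base value).
(i) R_nwl + R_nwt = 461.3 kip; (ii) 0.85 R_nwl + 1.5 R_nwt = 464.5 kip.
R_n = max = 464.5 kip [governs: (ii)]; φR_n = 348.4 kip.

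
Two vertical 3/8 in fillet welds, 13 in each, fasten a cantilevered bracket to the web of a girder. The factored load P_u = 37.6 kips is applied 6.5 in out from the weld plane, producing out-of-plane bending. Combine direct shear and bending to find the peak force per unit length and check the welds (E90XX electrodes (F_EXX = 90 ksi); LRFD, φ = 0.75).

L_w = 2 × 13 = 26 in; section modulus (unit throat) S = 2 × L²/6 = 56.33 in².
Direct shear f_v = P/L_w = 37.6/26 = 1.446 kip/in.
Moment M = P × e = 37.6 × 6.5 = 244.4 kip·in; bending f_b = M/S = 4.338 kip/in.
f_max = √(f_v² + f_b²) = √(1.446² + 4.338²) = 4.573 kip/in.
φr_n = 0.75 × 0.6 × 90 × (0.707 × 0.375) = 10.74 kip/in → adequate.

f_max ≈ 4.57 kip/in; adequate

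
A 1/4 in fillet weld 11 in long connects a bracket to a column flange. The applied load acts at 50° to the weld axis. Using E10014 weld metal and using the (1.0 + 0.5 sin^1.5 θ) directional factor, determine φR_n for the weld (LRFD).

E100XX → F_EXX = 100 ksi.
t_e = 0.707 × 0.25 = 0.1767 in; A_we = 0.1767 × 11 = 1.944 in².
Directional factor: 1.0 + 0.5 sin^1.5(50°) = 1.335.
F_nw = 0.6 × 100 × 1.335 = 80.11 ksi.
φR_n = 0.75 × 80.11 × 1.944 = 116.8 kip.

φR_n ≈ 117 kip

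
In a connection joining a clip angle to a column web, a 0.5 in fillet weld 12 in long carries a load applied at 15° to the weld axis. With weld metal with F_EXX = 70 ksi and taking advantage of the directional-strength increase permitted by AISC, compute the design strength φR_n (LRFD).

t_e = 0.707 × 0.5 = 0.3535 in; A_we = 0.3535 × 12 = 4.242 in².
Directional factor: 1.0 + 0.5 sin^1.5(15°) = 1.066.
F_nw = 0.6 × 70 × 1.066 = 44.77 ksi.
φR_n = 0.75 × 44.77 × 4.242 = 142.4 kip.

φR_n ≈ 142 kip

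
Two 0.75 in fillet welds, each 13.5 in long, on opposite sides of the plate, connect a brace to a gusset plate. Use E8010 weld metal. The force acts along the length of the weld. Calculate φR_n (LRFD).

φR_n ≈ 515 kip

E80XX → F_EXX = 80 ksi.
Effective throat t_e = 0.707 × 0.75 = 0.5302 in.
Total length L = 27 in; A_we = 0.5302 × 27 = 14.32 in².
F_nw = 0.6 F_EXX = 0.6 × 80 = 48 ksi.
φR_n = 0.75 × 48 × 14.32 = 515.4 kip.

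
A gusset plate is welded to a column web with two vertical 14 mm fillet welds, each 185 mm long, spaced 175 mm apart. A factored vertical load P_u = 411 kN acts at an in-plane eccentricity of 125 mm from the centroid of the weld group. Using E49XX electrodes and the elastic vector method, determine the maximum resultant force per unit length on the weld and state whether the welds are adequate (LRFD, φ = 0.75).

f_max ≈ 2580 N/mm; NOT adequate

E49XX → F_EXX = 490 MPa.
Total weld length L_w = 370 mm. Treat welds as unit-width lines.
Polar moment about centroid: J = 2[d³/12 + d(b/2)²] = 2[185³/12 + 185×87.5²] = 3888000 mm³.
Direct shear f_v = P/L_w = 411×10³ / 370 = 1111 N/mm (vertical).
Torsion M = P·e = 411×10³ × 125 = 51375000 N·mm.
Critical point at (x, y) = (87.5, 92.5) from centroid. f_tx = M·y/J = 1222 N/mm; f_ty = M·x/J = 1156 N/mm.
Resultant f_max = √[f_tx² + (f_v + f_ty)²] = √[1222² + (1111 + 1156)²] = 2575 N/mm.
Capacity per unit length: φr_n = 0.75 × 0.6 × 490 × (0.707 × 14) = 2183 N/mm.
2575 > 2183 → NOT adequate.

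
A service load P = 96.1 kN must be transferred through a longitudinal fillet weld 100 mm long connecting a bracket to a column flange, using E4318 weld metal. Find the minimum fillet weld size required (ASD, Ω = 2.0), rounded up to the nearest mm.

w = 11 mm

E43XX → F_EXX = 430 MPa.
Total weld length L = 100 mm.
Required throat t_e = P × Ω / (0.6 F_EXX × L) = 96.1 × 2.0 / (0.6 × 430 × 100 × 10⁻³) = 7.45 mm.
Required leg w = t_e / 0.707 = 10.54 mm → use 11 mm.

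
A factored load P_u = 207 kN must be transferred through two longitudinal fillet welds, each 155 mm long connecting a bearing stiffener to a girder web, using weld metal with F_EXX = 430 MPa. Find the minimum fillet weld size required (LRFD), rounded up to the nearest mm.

w = 5 mm

Total weld length L = 310 mm.
Required throat t_e = P_u / (φ × 0.6 F_EXX × L) = 207 / (0.75 × 0.6 × 430 × 310 × 10⁻³) = 3.451 mm.
Required leg w = t_e / 0.707 = 4.881 mm → use 5 mm.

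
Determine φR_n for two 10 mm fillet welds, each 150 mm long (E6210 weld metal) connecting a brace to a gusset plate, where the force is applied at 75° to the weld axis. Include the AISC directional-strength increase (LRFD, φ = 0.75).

φR_n ≈ 873 kN

E62XX → F_EXX = 620 MPa.
t_e = 0.707 × 10 = 7.07 mm; A_we = 7.07 × 300 = 2121 mm².
Directional factor: 1.0 + 0.5 sin^1.5(75°) = 1.475.
F_nw = 0.6 × 620 × 1.475 = 548.6 MPa.
φR_n = 0.75 × 548.6 × 2121 × 10⁻³ = 872.6 kN.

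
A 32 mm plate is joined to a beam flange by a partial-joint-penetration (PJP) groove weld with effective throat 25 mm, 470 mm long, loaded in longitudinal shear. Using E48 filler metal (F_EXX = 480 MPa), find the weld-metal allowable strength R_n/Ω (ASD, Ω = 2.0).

R_n/Ω ≈ 1690 kN

Effective throat (given) t_e = 25 mm.
A_we = 25 × 470 = 11750 mm².
F_nw = 0.6 F_EXX = 288 MPa.
R_n/Ω = (288 × 11750) / 2.0 × 10⁻³ = 1692 kN.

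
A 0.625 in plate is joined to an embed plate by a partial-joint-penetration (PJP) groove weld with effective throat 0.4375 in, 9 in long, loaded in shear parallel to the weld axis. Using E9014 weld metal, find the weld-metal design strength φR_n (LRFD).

φR_n ≈ 159 kip

E90XX → F_EXX = 90 ksi.
Effective throat (given) t_e = 0.4375 in.
A_we = 0.4375 × 9 = 3.938 in².
F_nw = 0.6 F_EXX = 54 ksi.
φR_n = 0.75 × 54 × 3.938 = 159.5 kip.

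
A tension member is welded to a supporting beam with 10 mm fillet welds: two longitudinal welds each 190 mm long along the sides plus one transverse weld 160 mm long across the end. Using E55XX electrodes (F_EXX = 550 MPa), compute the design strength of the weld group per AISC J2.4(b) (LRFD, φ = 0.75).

φR_n ≈ 985 kN

t_e = 0.707 × 10 = 7.07 mm.
R_nwl = 0.6 × 550 × 7.07 × 380 × 10⁻³ = 886.6 kN (longitudinal, 2 welds).
R_nwt = 0.6 × 550 × 7.07 × 160 × 10⁻³ = 373.3 kN (transverse, base value).
(i) R_nwl + R_nwt = 1260 kN; (ii) 0.85 R_nwl + 1.5 R_nwt = 1314 kN.
R_n = max = 1314 kN [governs: (ii)]; φR_n = 985.2 kN.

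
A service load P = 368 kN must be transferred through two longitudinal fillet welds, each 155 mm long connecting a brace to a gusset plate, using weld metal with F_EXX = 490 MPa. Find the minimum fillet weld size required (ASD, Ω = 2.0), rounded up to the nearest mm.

w = 12 mm

Total weld length L = 310 mm.
Required throat t_e = P × Ω / (0.6 F_EXX × L) = 368 × 2.0 / (0.6 × 490 × 310 × 10⁻³) = 8.075 mm.
Required leg w = t_e / 0.707 = 11.42 mm → use 12 mm.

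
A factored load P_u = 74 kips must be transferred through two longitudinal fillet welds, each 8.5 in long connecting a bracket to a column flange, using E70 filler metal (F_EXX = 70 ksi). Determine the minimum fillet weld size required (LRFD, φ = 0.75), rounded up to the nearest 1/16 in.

Total weld length L = 17 in.
Required throat t_e = P_u / (φ × 0.6 F_EXX × L) = 74 / (0.75 × 0.6 × 70 × 17) = 0.1382 in.
Required leg w = t_e / 0.707 = 0.1955 in → use 1/4 in.

w = 1/4 in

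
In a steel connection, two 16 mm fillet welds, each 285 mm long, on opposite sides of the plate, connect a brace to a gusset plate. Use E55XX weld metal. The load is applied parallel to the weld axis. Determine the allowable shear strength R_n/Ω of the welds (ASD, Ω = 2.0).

E55XX → F_EXX = 550 MPa.
Effective throat t_e = 0.707 × 16 = 11.31 mm.
Total length L = 570 mm; A_we = 11.31 × 570 = 6448 mm².
F_nw = 0.6 F_EXX = 0.6 × 550 = 330 MPa.
R_n = 330 × 6448 × 10⁻³ = 2128 kN; R_n/Ω = 2128/2.0 = 1064 kN.

R_n/Ω ≈ 1060 kN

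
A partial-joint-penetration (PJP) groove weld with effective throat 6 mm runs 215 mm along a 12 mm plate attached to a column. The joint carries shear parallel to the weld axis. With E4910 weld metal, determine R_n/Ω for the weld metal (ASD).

E49XX → F_EXX = 490 MPa.
Effective throat (given) t_e = 6 mm.
A_we = 6 × 215 = 1290 mm².
F_nw = 0.6 F_EXX = 294 MPa.
R_n/Ω = (294 × 1290) / 2.0 × 10⁻³ = 189.6 kN.

R_n/Ω ≈ 190 kN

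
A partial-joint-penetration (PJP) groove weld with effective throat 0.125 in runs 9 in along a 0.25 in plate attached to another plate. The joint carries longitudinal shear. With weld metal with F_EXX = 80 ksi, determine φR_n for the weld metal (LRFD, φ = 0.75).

Effective throat (given) t_e = 0.125 in.
A_we = 0.125 × 9 = 1.125 in².
F_nw = 0.6 F_EXX = 48 ksi.
φR_n = 0.75 × 48 × 1.125 = 40.5 kip.

φR_n ≈ 40.5 kip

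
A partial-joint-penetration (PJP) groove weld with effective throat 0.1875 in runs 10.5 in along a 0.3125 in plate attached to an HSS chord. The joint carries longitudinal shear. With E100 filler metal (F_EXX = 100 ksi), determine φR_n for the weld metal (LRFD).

Effective throat (given) t_e = 0.1875 in.
A_we = 0.1875 × 10.5 = 1.969 in².
F_nw = 0.6 F_EXX = 60 ksi.
φR_n = 0.75 × 60 × 1.969 = 88.59 kips.

φR_n ≈ 88.6 kips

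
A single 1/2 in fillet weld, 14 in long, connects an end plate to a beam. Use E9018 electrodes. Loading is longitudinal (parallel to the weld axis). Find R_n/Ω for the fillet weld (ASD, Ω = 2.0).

R_n/Ω ≈ 134 kip

E90XX → F_EXX = 90 ksi.
Effective throat t_e = 0.707 × 0.5 = 0.3535 in.
Total length L = 14 in; A_we = 0.3535 × 14 = 4.949 in².
F_nw = 0.6 F_EXX = 0.6 × 90 = 54 ksi.
R_n = 54 × 4.949 = 267.2 kip; R_n/Ω = 267.2/2.0 = 133.6 kip.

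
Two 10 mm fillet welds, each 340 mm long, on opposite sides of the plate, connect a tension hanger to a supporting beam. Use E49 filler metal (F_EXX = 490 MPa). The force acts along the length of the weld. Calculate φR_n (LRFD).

φR_n ≈ 1060 kN

Effective throat t_e = 0.707 × 10 = 7.07 mm.
Total length L = 680 mm; A_we = 7.07 × 680 = 4808 mm².
F_nw = 0.6 F_EXX = 0.6 × 490 = 294 MPa.
φR_n = 0.75 × 294 × 4808 × 10⁻³ = 1060 kN.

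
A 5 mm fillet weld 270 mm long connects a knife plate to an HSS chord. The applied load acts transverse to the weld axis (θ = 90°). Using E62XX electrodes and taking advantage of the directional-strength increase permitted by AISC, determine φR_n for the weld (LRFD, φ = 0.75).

φR_n ≈ 399 kN

E62XX → F_EXX = 620 MPa.
t_e = 0.707 × 5 = 3.535 mm; A_we = 3.535 × 270 = 954.4 mm².
Directional factor: 1.0 + 0.5 sin^1.5(90°) = 1.5.
F_nw = 0.6 × 620 × 1.5 = 558 MPa.
φR_n = 0.75 × 558 × 954.4 × 10⁻³ = 399.4 kN.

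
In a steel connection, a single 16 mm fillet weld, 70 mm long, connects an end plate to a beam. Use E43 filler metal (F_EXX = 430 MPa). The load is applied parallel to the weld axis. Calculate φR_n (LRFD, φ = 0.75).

Effective throat t_e = 0.707 × 16 = 11.31 mm.
Total length L = 70 mm; A_we = 11.31 × 70 = 791.8 mm².
F_nw = 0.6 F_EXX = 0.6 × 430 = 258 MPa.
φR_n = 0.75 × 258 × 791.8 × 10⁻³ = 153.2 kN.

φR_n ≈ 153 kN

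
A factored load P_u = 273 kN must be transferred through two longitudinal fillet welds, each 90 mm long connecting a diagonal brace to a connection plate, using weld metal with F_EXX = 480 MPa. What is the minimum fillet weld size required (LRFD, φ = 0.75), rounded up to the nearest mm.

w = 10 mm

Total weld length L = 180 mm.
Required throat t_e = P_u / (φ × 0.6 F_EXX × L) = 273 / (0.75 × 0.6 × 480 × 180 × 10⁻³) = 7.022 mm.
Required leg w = t_e / 0.707 = 9.932 mm → use 10 mm.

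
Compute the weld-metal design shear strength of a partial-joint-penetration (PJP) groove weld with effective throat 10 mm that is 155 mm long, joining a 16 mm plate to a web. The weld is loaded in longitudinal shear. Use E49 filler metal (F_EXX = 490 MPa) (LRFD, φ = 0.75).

Effective throat (given) t_e = 10 mm.
A_we = 10 × 155 = 1550 mm².
F_nw = 0.6 F_EXX = 294 MPa.
φR_n = 0.75 × 294 × 1550 × 10⁻³ = 341.8 kN.

φR_n ≈ 342 kN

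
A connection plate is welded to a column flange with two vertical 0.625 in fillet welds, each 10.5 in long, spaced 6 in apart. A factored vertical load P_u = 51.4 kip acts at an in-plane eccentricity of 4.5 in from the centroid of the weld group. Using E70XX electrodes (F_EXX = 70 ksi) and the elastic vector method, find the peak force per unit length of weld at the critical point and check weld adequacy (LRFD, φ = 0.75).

f_max ≈ 5.32 kip/in; adequate

Total weld length L_w = 21 in. Treat welds as unit-width lines.
Polar moment about centroid: J = 2[d³/12 + d(b/2)²] = 2[10.5³/12 + 10.5×3²] = 381.9 in³.
Direct shear f_v = P/L_w = 51.4 / 21 = 2.448 kip/in (vertical).
Torsion M = P·e = 51.4 × 4.5 = 231.3 kip·in.
Critical point at (x, y) = (3, 5.25) from centroid. f_tx = M·y/J = 3.179 kip/in; f_ty = M·x/J = 1.817 kip/in.
Resultant f_max = √[f_tx² + (f_v + f_ty)²] = √[3.179² + (2.448 + 1.817)²] = 5.319 kip/in.
Capacity per unit length: φr_n = 0.75 × 0.6 × 70 × (0.707 × 0.625) = 13.92 kip/in.
5.319 ≤ 13.92 → adequate.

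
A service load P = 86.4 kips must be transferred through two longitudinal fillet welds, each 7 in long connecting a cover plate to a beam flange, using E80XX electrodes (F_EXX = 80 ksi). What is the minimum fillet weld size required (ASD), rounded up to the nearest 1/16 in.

Total weld length L = 14 in.
Required throat t_e = P × Ω / (0.6 F_EXX × L) = 86.4 × 2.0 / (0.6 × 80 × 14) = 0.2571 in.
Required leg w = t_e / 0.707 = 0.3637 in → use 3/8 in.

w = 3/8 in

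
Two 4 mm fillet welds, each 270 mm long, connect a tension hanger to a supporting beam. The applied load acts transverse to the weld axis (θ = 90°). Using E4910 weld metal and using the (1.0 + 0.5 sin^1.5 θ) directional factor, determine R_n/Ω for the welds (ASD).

E49XX → F_EXX = 490 MPa.
t_e = 0.707 × 4 = 2.828 mm; A_we = 2.828 × 540 = 1527 mm².
Directional factor: 1.0 + 0.5 sin^1.5(90°) = 1.5.
F_nw = 0.6 × 490 × 1.5 = 441 MPa.
R_n/Ω = (441 × 1527) / 2.0 × 10⁻³ = 336.7 kN.

R_n/Ω ≈ 337 kN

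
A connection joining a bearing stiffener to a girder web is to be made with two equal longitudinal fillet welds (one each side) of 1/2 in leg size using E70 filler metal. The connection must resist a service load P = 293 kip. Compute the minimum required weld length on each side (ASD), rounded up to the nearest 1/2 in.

E70XX → F_EXX = 70 ksi.
Throat t_e = 0.707 × 0.5 = 0.3535 in.
r_n/Ω = (0.6 × 70 × 0.3535) / 2.0 = 7.423 kip/in.
L_req = P / (r_n/Ω) = 293 / 7.423 = 39.47 in total.
Per side: 39.47 / 2 = 19.73 in.
Round up → use L = 20 in on each side.

L = 20 in on each side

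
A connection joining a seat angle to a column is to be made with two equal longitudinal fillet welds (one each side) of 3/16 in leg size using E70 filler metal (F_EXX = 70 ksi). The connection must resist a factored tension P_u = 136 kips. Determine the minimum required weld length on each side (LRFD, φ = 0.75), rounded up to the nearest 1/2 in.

Throat t_e = 0.707 × 0.1875 = 0.1326 in.
φr_n = 0.75 × 0.6 × 70 × 0.1326 = 4.176 kips/in.
L_req = P_u / φr_n = 136 / 4.176 = 32.57 in total.
Per side: 32.57 / 2 = 16.28 in.
Round up → use L = 16.5 in on each side.

L = 16.5 in on each side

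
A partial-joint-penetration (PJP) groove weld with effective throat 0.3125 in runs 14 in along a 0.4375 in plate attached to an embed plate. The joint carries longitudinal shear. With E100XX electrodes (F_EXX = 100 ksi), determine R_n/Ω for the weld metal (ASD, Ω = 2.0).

R_n/Ω ≈ 131 kips

Effective throat (given) t_e = 0.3125 in.
A_we = 0.3125 × 14 = 4.375 in².
F_nw = 0.6 F_EXX = 60 ksi.
R_n/Ω = (60 × 4.375) / 2.0 = 131.2 kips.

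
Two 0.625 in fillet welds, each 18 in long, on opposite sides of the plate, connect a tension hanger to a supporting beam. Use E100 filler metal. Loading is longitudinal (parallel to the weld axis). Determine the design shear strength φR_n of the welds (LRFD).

E100XX → F_EXX = 100 ksi.
Effective throat t_e = 0.707 × 0.625 = 0.4419 in.
Total length L = 36 in; A_we = 0.4419 × 36 = 15.91 in².
F_nw = 0.6 F_EXX = 0.6 × 100 = 60 ksi.
φR_n = 0.75 × 60 × 15.91 = 715.8 kips.

φR_n ≈ 716 kips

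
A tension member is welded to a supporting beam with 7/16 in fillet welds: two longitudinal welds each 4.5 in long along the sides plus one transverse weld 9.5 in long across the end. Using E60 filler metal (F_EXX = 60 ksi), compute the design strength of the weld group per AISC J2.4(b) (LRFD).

t_e = 0.707 × 0.4375 = 0.3093 in.
R_nwl = 0.6 × 60 × 0.3093 × 9 = 100.2 kips (longitudinal, 2 welds).
R_nwt = 0.6 × 60 × 0.3093 × 9.5 = 105.8 kips (transverse, base value).
(i) R_nwl + R_nwt = 206 kips; (ii) 0.85 R_nwl + 1.5 R_nwt = 243.9 kips.
R_n = max = 243.9 kips [governs: (ii)]; φR_n = 182.9 kips.

φR_n ≈ 183 kips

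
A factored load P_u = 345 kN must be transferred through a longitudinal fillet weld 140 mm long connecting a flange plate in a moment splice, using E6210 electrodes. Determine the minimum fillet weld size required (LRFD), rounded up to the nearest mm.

E62XX → F_EXX = 620 MPa.
Total weld length L = 140 mm.
Required throat t_e = P_u / (φ × 0.6 F_EXX × L) = 345 / (0.75 × 0.6 × 620 × 140 × 10⁻³) = 8.833 mm.
Required leg w = t_e / 0.707 = 12.49 mm → use 13 mm.

w = 13 mm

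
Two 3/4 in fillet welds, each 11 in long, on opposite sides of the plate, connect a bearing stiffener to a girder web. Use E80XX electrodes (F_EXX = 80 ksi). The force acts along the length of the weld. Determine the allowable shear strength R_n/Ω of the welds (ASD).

Effective throat t_e = 0.707 × 0.75 = 0.5302 in.
Total length L = 22 in; A_we = 0.5302 × 22 = 11.67 in².
F_nw = 0.6 F_EXX = 0.6 × 80 = 48 ksi.
R_n = 48 × 11.67 = 559.9 kip; R_n/Ω = 559.9/2.0 = 280 kip.

R_n/Ω ≈ 280 kip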